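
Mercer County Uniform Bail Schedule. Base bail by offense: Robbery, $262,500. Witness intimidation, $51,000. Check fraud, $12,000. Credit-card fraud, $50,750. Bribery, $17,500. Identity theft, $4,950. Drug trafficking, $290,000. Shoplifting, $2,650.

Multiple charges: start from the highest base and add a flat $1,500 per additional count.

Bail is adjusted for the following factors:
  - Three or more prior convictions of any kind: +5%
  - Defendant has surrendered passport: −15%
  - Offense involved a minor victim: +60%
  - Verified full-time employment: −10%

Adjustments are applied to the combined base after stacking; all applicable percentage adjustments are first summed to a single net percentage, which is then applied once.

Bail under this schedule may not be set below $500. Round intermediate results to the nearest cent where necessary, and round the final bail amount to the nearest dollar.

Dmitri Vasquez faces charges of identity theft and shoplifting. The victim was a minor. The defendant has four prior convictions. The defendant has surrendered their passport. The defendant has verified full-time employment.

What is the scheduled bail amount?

Base amounts from the schedule: identity theft $4,950; shoplifting $2,650.
Stacking rule: highest base plus $1,500 per additional charge. Highest is identity theft at $4,950; 1 additional charge → +$1,500. Combined base = $6,450.
Net percentage adjustment: +5% −15% +60% −10% = +40%. $6,450 × 1.4 = $9,030.
$9,030 is at or above the $500 minimum.

$9,030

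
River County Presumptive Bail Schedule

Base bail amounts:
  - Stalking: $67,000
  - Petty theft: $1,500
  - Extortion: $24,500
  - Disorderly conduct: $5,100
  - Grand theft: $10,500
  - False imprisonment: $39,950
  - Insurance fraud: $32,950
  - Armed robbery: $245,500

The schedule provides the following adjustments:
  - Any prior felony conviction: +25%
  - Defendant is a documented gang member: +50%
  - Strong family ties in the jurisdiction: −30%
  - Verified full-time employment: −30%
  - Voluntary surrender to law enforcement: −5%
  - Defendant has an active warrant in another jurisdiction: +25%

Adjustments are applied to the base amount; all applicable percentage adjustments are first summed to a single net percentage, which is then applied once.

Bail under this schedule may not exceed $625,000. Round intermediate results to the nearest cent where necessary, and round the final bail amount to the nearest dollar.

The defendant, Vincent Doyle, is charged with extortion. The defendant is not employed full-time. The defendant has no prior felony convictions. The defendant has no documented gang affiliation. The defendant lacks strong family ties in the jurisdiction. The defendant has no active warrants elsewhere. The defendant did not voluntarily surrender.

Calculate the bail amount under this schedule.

$24,500

Base amounts from the schedule: extortion $24,500.
Single charge. Combined base = $24,500.
No adjustment factors apply to this defendant.
$24,500 is within the $625,000 maximum.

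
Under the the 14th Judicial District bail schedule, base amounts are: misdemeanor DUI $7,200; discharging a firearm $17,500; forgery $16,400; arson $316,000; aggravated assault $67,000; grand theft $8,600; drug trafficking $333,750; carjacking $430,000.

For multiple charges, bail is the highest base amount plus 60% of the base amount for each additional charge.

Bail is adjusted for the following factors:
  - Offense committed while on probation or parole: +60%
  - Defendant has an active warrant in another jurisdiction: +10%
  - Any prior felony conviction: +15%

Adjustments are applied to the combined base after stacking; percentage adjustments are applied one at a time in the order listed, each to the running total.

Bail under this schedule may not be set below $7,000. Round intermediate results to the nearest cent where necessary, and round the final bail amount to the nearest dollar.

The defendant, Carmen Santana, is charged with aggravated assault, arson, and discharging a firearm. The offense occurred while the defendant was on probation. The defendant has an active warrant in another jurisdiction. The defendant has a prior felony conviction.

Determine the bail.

Base amounts from the schedule: aggravated assault $67,000; arson $316,000; discharging a firearm $17,500.
Stacking rule: highest base plus 60% of each additional charge. Highest is arson at $316,000. Additional: $67,000 × 60% = $40,200; $17,500 × 60% = $10,500. Combined base = $316,000 + $50,700 = $366,700.
Offense committed while on probation or parole (+60%): $366,700 × 1.6 = $586,720.
Defendant has an active warrant in another jurisdiction (+10%): $586,720 × 1.1 = $645,392.
Any prior felony conviction (+15%): $645,392 × 1.15 = $742,200.80.
$742,200.80 is at or above the $7,000 minimum.
Rounded to the nearest dollar: $742,201.

$742,201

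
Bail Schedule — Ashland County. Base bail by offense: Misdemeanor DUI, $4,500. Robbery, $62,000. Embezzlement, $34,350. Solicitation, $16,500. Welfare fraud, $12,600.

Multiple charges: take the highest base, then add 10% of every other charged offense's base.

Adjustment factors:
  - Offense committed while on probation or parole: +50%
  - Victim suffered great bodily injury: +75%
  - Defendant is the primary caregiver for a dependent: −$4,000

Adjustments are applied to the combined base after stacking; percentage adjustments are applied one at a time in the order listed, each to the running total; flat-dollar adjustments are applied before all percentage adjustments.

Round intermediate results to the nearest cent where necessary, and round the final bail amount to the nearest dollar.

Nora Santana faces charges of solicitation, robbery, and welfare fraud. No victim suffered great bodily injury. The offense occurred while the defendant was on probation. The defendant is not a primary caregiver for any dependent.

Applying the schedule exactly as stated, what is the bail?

Base amounts from the schedule: solicitation $16,500; robbery $62,000; welfare fraud $12,600.
Stacking rule: highest base plus 10% of each additional charge. Highest is robbery at $62,000. Additional: $16,500 × 10% = $1,650; $12,600 × 10% = $1,260. Combined base = $62,000 + $2,910 = $64,910.
Offense committed while on probation or parole (+50%): $64,910 × 1.5 = $97,365.

$97,365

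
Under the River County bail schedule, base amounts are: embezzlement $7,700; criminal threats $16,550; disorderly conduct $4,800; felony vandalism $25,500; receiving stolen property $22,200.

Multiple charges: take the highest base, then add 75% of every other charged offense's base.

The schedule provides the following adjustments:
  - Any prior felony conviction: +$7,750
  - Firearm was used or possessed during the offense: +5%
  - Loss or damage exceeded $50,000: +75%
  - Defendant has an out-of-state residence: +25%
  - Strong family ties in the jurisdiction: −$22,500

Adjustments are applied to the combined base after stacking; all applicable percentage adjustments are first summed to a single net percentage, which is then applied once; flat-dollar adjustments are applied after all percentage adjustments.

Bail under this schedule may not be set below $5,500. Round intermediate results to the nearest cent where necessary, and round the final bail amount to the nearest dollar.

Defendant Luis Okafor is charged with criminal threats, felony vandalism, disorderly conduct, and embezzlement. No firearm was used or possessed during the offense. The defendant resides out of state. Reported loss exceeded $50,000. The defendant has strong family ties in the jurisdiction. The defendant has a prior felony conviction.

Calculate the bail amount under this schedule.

Base amounts from the schedule: criminal threats $16,550; felony vandalism $25,500; disorderly conduct $4,800; embezzlement $7,700.
Stacking rule: highest base plus 75% of each additional charge. Highest is felony vandalism at $25,500. Additional: $16,550 × 75% = $12,412.50; $4,800 × 75% = $3,600; $7,700 × 75% = $5,775. Combined base = $25,500 + $21,787.50 = $47,287.50.
Net percentage adjustment: +75% +25% = +100%. $47,287.50 × 2 = $94,575.
Any prior felony conviction (+$7,750 flat): $94,575 + $7,750 = $102,325.
Strong family ties in the jurisdiction (−$22,500 flat): $102,325 − $22,500 = $79,825.
$79,825 is at or above the $5,500 minimum.

$79,825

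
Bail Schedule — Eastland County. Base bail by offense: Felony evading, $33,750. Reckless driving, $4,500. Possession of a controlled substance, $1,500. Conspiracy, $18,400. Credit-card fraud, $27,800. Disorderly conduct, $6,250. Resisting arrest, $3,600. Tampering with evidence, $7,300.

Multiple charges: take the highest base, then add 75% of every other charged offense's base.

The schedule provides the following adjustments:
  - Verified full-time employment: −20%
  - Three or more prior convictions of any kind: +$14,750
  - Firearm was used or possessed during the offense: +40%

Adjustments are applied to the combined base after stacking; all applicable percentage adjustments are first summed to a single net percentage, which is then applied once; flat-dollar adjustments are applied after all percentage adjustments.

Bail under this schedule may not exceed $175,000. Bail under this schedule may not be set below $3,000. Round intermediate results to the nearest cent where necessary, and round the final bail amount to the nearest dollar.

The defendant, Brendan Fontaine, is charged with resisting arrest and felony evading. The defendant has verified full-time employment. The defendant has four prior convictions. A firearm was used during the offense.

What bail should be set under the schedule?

Base amounts from the schedule: resisting arrest $3,600; felony evading $33,750.
Stacking rule: highest base plus 75% of each additional charge. Highest is felony evading at $33,750. Additional: $3,600 × 75% = $2,700. Combined base = $33,750 + $2,700 = $36,450.
Net percentage adjustment: −20% +40% = +20%. $36,450 × 1.2 = $43,740.
Three or more prior convictions of any kind (+$14,750 flat): $43,740 + $14,750 = $58,490.
$58,490 is within the $175,000 maximum.
$58,490 is at or above the $3,000 minimum.

$58,490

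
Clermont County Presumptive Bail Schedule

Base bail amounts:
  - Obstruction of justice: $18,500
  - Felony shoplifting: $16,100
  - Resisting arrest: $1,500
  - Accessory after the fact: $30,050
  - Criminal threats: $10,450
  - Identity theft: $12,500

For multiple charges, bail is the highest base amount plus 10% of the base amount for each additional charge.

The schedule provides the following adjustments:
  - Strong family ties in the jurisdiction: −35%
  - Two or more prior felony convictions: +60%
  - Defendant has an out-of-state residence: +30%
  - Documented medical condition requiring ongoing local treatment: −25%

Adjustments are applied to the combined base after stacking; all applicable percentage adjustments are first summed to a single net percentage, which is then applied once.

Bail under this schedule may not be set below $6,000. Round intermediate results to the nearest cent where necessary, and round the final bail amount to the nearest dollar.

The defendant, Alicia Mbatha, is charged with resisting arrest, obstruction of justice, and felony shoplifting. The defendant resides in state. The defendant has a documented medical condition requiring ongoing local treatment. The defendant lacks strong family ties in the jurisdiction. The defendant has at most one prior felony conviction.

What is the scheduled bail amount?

Base amounts from the schedule: resisting arrest $1,500; obstruction of justice $18,500; felony shoplifting $16,100.
Stacking rule: highest base plus 10% of each additional charge. Highest is obstruction of justice at $18,500. Additional: $1,500 × 10% = $150; $16,100 × 10% = $1,610. Combined base = $18,500 + $1,760 = $20,260.
Documented medical condition requiring ongoing local treatment (−25%): $20,260 × 0.75 = $15,195.
$15,195 is at or above the $6,000 minimum.

$15,195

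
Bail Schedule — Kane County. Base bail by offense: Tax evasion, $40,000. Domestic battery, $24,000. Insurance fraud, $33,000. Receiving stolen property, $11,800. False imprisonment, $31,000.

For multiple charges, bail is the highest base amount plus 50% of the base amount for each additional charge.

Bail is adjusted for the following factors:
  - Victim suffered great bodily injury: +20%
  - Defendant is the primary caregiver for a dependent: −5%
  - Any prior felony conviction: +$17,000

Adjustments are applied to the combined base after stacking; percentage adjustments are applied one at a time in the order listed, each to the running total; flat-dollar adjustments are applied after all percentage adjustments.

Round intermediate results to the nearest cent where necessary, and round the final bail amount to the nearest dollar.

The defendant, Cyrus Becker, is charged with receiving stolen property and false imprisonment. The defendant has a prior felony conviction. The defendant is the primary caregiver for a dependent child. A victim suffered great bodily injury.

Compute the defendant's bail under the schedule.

Base amounts from the schedule: receiving stolen property $11,800; false imprisonment $31,000.
Stacking rule: highest base plus 50% of each additional charge. Highest is false imprisonment at $31,000. Additional: $11,800 × 50% = $5,900. Combined base = $31,000 + $5,900 = $36,900.
Victim suffered great bodily injury (+20%): $36,900 × 1.2 = $44,280.
Defendant is the primary caregiver for a dependent (−5%): $44,280 × 0.95 = $42,066.
Any prior felony conviction (+$17,000 flat): $42,066 + $17,000 = $59,066.

$59,066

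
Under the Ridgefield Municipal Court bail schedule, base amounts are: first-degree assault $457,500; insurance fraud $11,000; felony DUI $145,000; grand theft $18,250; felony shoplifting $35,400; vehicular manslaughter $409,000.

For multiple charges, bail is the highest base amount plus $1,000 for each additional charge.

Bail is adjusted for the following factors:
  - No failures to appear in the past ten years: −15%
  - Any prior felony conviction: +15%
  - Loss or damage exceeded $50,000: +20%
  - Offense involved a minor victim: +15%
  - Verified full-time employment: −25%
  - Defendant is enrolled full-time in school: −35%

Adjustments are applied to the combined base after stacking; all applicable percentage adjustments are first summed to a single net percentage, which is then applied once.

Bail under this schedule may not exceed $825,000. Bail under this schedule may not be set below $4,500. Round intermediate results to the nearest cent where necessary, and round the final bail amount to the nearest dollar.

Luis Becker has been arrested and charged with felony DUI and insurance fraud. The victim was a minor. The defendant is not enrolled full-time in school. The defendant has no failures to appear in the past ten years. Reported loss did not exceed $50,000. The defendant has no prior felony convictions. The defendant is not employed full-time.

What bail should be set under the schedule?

$146,000

Base amounts from the schedule: felony DUI $145,000; insurance fraud $11,000.
Stacking rule: highest base plus $1,000 per additional charge. Highest is felony DUI at $145,000; 1 additional charge → +$1,000. Combined base = $146,000.
Net percentage adjustment: −15% +15% = +0%. $146,000 × 1 = $146,000.
$146,000 is within the $825,000 maximum.
$146,000 is at or above the $4,500 minimum.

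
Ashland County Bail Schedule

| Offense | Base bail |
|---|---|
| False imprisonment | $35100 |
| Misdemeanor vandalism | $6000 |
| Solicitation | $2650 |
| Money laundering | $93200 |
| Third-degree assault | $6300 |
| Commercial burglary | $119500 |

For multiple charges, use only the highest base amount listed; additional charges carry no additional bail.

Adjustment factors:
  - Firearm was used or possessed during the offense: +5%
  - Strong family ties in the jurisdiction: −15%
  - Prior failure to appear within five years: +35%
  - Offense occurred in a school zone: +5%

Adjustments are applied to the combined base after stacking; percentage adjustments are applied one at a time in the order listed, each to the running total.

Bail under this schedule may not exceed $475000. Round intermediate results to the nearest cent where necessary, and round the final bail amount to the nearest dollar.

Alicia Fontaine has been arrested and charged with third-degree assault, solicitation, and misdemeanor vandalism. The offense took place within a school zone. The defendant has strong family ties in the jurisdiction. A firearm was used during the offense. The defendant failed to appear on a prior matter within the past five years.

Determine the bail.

$7970

Base amounts from the schedule: third-degree assault $6300; solicitation $2650; misdemeanor vandalism $6000.
Stacking rule: use the highest base only. Highest is third-degree assault at $6300. Combined base = $6300.
Firearm was used or possessed during the offense (+5%): $6300 × 1.05 = $6615.
Strong family ties in the jurisdiction (−15%): $6615 × 0.85 = $5622.75.
Prior failure to appear within five years (+35%): $5622.75 × 1.35 = $7590.71.
Offense occurred in a school zone (+5%): $7590.71 × 1.05 = $7970.25.
$7970.25 is within the $475000 maximum.
Rounded to the nearest dollar: $7970.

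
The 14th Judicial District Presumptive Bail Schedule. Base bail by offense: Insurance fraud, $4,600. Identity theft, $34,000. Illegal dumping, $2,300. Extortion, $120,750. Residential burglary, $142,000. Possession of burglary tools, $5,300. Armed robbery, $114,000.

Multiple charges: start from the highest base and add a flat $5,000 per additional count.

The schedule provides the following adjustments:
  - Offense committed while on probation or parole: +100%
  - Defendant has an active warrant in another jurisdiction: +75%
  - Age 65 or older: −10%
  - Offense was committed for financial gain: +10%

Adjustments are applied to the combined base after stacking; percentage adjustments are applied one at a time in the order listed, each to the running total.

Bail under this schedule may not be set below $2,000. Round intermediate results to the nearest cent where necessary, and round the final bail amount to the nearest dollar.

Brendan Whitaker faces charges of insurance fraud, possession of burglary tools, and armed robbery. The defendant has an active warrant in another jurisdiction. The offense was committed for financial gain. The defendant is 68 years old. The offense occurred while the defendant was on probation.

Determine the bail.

$429,660

Base amounts from the schedule: insurance fraud $4,600; possession of burglary tools $5,300; armed robbery $114,000.
Stacking rule: highest base plus $5,000 per additional charge. Highest is armed robbery at $114,000; 2 additional charges → +$10,000. Combined base = $124,000.
Offense committed while on probation or parole (+100%): $124,000 × 2 = $248,000.
Defendant has an active warrant in another jurisdiction (+75%): $248,000 × 1.75 = $434,000.
Age 65 or older (−10%): $434,000 × 0.9 = $390,600.
Offense was committed for financial gain (+10%): $390,600 × 1.1 = $429,660.
$429,660 is at or above the $2,000 minimum.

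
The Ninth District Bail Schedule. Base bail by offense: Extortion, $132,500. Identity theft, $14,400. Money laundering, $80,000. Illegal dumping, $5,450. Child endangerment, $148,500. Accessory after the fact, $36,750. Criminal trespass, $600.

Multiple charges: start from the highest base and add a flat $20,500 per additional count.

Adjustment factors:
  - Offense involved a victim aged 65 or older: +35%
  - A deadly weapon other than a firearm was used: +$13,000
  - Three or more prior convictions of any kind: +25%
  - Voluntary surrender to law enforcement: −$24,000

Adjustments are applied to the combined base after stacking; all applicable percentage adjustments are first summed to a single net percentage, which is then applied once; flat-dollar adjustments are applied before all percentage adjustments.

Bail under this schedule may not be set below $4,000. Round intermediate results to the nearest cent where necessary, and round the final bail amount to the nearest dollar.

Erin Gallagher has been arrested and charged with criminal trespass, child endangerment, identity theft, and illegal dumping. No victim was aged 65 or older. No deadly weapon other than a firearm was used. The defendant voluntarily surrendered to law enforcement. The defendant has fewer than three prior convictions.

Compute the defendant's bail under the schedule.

$186,000

Base amounts from the schedule: criminal trespass $600; child endangerment $148,500; identity theft $14,400; illegal dumping $5,450.
Stacking rule: highest base plus $20,500 per additional charge. Highest is child endangerment at $148,500; 3 additional charges → +$61,500. Combined base = $210,000.
Voluntary surrender to law enforcement (−$24,000 flat): $210,000 − $24,000 = $186,000.
$186,000 is at or above the $4,000 minimum.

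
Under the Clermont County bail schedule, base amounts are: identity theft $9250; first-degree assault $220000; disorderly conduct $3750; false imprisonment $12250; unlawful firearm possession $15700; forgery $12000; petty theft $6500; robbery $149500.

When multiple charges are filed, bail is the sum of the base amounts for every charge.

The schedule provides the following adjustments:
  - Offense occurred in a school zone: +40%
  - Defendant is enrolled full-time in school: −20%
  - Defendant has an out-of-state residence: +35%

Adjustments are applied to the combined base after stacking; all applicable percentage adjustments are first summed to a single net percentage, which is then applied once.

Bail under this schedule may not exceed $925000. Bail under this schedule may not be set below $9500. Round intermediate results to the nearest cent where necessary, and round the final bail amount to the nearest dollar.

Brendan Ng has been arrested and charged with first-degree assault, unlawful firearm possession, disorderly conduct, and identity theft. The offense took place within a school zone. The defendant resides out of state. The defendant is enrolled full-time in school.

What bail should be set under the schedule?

$385485

Base amounts from the schedule: first-degree assault $220000; unlawful firearm possession $15700; disorderly conduct $3750; identity theft $9250.
Stacking rule: sum of all bases. $220000 + $15700 + $3750 + $9250 = $248700.
Net percentage adjustment: +40% −20% +35% = +55%. $248700 × 1.55 = $385485.
$385485 is within the $925000 maximum.
$385485 is at or above the $9500 minimum.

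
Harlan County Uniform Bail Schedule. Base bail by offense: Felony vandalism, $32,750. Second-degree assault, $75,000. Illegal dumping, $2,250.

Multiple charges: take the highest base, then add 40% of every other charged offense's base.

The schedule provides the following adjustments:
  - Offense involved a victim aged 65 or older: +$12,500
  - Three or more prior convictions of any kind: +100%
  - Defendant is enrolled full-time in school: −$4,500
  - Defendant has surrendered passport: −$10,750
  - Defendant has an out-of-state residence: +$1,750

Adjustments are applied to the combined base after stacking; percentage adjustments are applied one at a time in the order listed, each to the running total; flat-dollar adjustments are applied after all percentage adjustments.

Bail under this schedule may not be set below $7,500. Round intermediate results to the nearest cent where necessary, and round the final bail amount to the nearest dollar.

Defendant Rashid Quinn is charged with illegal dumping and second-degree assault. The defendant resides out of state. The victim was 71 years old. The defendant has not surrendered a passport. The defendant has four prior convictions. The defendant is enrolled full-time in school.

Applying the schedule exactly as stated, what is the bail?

Base amounts from the schedule: illegal dumping $2,250; second-degree assault $75,000.
Stacking rule: highest base plus 40% of each additional charge. Highest is second-degree assault at $75,000. Additional: $2,250 × 40% = $900. Combined base = $75,000 + $900 = $75,900.
Three or more prior convictions of any kind (+100%): $75,900 × 2 = $151,800.
Offense involved a victim aged 65 or older (+$12,500 flat): $151,800 + $12,500 = $164,300.
Defendant is enrolled full-time in school (−$4,500 flat): $164,300 − $4,500 = $159,800.
Defendant has an out-of-state residence (+$1,750 flat): $159,800 + $1,750 = $161,550.
$161,550 is at or above the $7,500 minimum.

$161,550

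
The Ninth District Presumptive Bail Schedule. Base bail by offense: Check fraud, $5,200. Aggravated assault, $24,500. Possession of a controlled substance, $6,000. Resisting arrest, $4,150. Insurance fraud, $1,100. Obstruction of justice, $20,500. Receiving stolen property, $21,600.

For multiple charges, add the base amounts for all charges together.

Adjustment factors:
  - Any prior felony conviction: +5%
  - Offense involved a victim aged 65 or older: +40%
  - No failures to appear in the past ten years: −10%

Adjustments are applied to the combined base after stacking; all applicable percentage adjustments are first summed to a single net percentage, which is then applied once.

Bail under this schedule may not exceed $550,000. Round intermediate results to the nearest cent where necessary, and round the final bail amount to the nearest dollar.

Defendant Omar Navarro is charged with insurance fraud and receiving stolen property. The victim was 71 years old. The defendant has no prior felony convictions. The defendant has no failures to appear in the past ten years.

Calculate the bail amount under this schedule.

Base amounts from the schedule: insurance fraud $1,100; receiving stolen property $21,600.
Stacking rule: sum of all bases. $1,100 + $21,600 = $22,700.
Net percentage adjustment: +40% −10% = +30%. $22,700 × 1.3 = $29,510.
$29,510 is within the $550,000 maximum.

$29,510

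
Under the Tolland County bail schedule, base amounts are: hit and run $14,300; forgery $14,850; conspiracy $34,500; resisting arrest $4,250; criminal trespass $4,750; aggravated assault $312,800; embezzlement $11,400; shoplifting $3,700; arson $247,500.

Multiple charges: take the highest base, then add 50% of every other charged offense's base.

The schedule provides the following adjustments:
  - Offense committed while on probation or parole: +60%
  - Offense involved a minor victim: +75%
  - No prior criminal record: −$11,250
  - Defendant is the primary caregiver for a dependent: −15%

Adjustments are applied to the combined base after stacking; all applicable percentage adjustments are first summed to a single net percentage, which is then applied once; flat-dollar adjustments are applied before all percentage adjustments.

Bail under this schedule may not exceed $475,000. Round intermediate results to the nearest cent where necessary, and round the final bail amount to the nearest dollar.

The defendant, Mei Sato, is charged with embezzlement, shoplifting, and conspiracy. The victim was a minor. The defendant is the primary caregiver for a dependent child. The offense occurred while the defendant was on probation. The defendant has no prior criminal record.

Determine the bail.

Base amounts from the schedule: embezzlement $11,400; shoplifting $3,700; conspiracy $34,500.
Stacking rule: highest base plus 50% of each additional charge. Highest is conspiracy at $34,500. Additional: $11,400 × 50% = $5,700; $3,700 × 50% = $1,850. Combined base = $34,500 + $7,550 = $42,050.
No prior criminal record (−$11,250 flat): $42,050 − $11,250 = $30,800.
Net percentage adjustment: +60% +75% −15% = +120%. $30,800 × 2.2 = $67,760.
$67,760 is within the $475,000 maximum.

$67,760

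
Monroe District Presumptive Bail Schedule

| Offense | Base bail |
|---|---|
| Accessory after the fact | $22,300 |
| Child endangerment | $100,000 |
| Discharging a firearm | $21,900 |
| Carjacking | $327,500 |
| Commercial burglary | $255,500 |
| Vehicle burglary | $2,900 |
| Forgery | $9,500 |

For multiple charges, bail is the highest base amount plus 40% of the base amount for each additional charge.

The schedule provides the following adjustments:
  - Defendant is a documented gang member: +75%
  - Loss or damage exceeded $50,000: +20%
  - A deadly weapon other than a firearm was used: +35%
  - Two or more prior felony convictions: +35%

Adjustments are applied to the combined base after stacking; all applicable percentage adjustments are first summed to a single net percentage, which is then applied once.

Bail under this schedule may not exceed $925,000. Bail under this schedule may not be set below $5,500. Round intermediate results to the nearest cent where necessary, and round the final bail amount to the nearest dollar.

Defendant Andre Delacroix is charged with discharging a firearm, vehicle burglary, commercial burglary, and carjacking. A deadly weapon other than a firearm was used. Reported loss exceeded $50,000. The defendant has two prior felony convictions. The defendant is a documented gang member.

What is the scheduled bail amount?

$925,000

Base amounts from the schedule: discharging a firearm $21,900; vehicle burglary $2,900; commercial burglary $255,500; carjacking $327,500.
Stacking rule: highest base plus 40% of each additional charge. Highest is carjacking at $327,500. Additional: $21,900 × 40% = $8,760; $2,900 × 40% = $1,160; $255,500 × 40% = $102,200. Combined base = $327,500 + $112,120 = $439,620.
Net percentage adjustment: +75% +20% +35% +35% = +165%. $439,620 × 2.65 = $1,164,993.
Result $1,164,993 exceeds the maximum of $925,000; bail is capped at $925,000.
$925,000 is at or above the $5,500 minimum.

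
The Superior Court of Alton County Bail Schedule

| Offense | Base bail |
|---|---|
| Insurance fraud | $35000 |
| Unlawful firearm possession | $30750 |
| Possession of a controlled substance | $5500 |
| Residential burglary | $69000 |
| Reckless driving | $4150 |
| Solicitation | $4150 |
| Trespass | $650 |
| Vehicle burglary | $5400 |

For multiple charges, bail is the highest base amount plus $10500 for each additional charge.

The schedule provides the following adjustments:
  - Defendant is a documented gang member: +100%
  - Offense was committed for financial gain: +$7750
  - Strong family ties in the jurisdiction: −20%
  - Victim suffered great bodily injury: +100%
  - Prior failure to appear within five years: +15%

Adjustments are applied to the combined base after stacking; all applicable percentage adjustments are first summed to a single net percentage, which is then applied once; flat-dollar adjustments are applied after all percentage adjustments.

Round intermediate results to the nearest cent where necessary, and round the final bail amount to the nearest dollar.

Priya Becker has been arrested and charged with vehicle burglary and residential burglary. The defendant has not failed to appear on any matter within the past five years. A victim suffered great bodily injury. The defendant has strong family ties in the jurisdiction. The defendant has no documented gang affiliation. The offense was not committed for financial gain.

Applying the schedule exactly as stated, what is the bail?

Base amounts from the schedule: vehicle burglary $5400; residential burglary $69000.
Stacking rule: highest base plus $10500 per additional charge. Highest is residential burglary at $69000; 1 additional charge → +$10500. Combined base = $79500.
Net percentage adjustment: −20% +100% = +80%. $79500 × 1.8 = $143100.

$143100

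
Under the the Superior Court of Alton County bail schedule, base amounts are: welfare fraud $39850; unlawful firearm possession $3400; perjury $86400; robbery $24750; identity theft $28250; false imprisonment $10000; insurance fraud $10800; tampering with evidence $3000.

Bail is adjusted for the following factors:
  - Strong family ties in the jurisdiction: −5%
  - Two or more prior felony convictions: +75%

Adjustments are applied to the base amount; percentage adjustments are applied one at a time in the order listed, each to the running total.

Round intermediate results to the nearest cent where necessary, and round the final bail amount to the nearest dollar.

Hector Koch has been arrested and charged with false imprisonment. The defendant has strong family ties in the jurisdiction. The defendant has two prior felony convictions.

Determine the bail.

Base amounts from the schedule: false imprisonment $10000.
Single charge. Combined base = $10000.
Strong family ties in the jurisdiction (−5%): $10000 × 0.95 = $9500.
Two or more prior felony convictions (+75%): $9500 × 1.75 = $16625.

$16625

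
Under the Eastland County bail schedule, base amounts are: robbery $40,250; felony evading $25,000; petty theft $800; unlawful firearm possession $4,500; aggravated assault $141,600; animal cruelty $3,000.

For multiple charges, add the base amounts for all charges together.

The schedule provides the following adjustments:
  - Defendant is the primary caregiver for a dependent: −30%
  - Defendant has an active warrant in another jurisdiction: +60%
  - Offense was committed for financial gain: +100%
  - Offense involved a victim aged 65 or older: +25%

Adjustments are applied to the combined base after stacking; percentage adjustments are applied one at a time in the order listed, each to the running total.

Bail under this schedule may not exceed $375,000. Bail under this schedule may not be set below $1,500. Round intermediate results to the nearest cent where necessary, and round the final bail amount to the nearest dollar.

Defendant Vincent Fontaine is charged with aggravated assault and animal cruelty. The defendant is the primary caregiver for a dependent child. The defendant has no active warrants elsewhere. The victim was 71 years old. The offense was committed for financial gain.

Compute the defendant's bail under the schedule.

Base amounts from the schedule: aggravated assault $141,600; animal cruelty $3,000.
Stacking rule: sum of all bases. $141,600 + $3,000 = $144,600.
Defendant is the primary caregiver for a dependent (−30%): $144,600 × 0.7 = $101,220.
Offense was committed for financial gain (+100%): $101,220 × 2 = $202,440.
Offense involved a victim aged 65 or older (+25%): $202,440 × 1.25 = $253,050.
$253,050 is within the $375,000 maximum.
$253,050 is at or above the $1,500 minimum.

$253,050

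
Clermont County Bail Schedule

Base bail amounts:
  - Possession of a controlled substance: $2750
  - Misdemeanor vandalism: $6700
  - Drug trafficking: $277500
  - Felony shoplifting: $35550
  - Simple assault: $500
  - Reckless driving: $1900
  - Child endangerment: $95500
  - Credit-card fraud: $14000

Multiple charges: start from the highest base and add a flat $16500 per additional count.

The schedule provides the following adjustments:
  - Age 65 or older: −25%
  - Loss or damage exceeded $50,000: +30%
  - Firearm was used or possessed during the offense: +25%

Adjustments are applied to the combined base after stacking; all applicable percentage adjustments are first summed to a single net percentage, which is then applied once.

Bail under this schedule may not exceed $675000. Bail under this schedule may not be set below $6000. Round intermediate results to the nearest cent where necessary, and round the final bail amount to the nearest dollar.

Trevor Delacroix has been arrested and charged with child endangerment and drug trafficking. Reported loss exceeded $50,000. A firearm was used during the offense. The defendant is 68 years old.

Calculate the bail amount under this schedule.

Base amounts from the schedule: child endangerment $95500; drug trafficking $277500.
Stacking rule: highest base plus $16500 per additional charge. Highest is drug trafficking at $277500; 1 additional charge → +$16500. Combined base = $294000.
Net percentage adjustment: −25% +30% +25% = +30%. $294000 × 1.3 = $382200.
$382200 is within the $675000 maximum.
$382200 is at or above the $6000 minimum.

$382200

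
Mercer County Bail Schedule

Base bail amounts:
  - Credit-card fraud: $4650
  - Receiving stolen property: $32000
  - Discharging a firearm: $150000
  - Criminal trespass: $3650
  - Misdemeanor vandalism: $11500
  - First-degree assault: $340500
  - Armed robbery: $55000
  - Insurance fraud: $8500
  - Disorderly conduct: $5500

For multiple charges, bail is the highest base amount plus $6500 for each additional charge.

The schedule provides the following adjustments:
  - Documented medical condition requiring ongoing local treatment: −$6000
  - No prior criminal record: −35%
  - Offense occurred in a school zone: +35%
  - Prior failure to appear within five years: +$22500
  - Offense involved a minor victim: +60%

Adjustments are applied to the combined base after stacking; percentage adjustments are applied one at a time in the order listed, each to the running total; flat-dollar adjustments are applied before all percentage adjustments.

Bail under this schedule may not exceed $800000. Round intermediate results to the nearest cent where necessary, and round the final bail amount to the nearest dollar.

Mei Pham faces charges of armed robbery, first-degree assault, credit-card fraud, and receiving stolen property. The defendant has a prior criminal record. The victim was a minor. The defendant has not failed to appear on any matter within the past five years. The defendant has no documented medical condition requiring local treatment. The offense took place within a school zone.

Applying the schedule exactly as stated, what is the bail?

$777600

Base amounts from the schedule: armed robbery $55000; first-degree assault $340500; credit-card fraud $4650; receiving stolen property $32000.
Stacking rule: highest base plus $6500 per additional charge. Highest is first-degree assault at $340500; 3 additional charges → +$19500. Combined base = $360000.
Offense occurred in a school zone (+35%): $360000 × 1.35 = $486000.
Offense involved a minor victim (+60%): $486000 × 1.6 = $777600.
$777600 is within the $800000 maximum.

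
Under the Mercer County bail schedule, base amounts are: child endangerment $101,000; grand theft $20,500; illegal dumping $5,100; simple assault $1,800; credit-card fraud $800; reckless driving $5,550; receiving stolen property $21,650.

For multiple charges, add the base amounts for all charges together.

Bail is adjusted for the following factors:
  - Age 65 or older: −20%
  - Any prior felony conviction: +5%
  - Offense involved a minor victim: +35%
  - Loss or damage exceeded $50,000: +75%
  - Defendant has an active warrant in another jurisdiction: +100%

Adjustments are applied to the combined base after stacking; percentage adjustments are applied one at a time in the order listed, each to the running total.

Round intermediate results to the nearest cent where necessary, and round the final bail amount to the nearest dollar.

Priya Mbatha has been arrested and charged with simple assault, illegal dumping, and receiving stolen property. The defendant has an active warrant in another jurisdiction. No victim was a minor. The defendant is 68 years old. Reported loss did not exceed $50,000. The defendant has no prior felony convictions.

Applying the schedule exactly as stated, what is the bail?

Base amounts from the schedule: simple assault $1,800; illegal dumping $5,100; receiving stolen property $21,650.
Stacking rule: sum of all bases. $1,800 + $5,100 + $21,650 = $28,550.
Age 65 or older (−20%): $28,550 × 0.8 = $22,840.
Defendant has an active warrant in another jurisdiction (+100%): $22,840 × 2 = $45,680.

$45,680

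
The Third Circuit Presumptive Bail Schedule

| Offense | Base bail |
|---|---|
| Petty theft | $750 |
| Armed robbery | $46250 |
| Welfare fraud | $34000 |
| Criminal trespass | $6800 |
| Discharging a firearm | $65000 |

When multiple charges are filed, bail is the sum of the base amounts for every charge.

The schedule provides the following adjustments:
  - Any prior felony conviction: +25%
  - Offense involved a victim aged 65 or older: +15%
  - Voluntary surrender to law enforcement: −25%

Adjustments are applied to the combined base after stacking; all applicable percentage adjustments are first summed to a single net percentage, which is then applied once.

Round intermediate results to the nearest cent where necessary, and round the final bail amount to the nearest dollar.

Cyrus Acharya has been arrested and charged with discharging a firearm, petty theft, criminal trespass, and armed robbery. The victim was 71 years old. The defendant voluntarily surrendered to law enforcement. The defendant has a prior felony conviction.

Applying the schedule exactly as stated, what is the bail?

$136620

Base amounts from the schedule: discharging a firearm $65000; petty theft $750; criminal trespass $6800; armed robbery $46250.
Stacking rule: sum of all bases. $65000 + $750 + $6800 + $46250 = $118800.
Net percentage adjustment: +25% +15% −25% = +15%. $118800 × 1.15 = $136620.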